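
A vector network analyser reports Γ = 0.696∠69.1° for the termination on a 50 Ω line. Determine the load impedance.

Z_L ≈ 26.1 + j65.8 Ω

Z_L = Z_0·(1 + Γ)/(1 − Γ) = 50·(1.25 + j0.65)/(0.752 − j0.65)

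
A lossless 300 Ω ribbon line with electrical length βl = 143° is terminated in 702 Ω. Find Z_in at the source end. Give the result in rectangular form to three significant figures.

Z_in ≈ 268 + j246 Ω

tan(βl) = tan(143°) = -0.754
Z_in = Z_0·(Z_L + jZ_0·tanβl)/(Z_0 + jZ_L·tanβl)
     = 300·(702 − j226)/(300 − j529)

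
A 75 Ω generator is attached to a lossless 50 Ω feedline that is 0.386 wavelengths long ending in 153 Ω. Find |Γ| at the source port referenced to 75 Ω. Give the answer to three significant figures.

|Γ| ≈ 0.524

βl = 2π × 0.386 = 139°
tan(βl) = -0.871
Z_in = Z_0·(Z_L + jZ_0·tanβl)/(Z_0 + jZ_L·tanβl) = 33.2 + j45 Ω
Γ_s = (Z_in − Z_s)/(Z_in + Z_s) = (-41.8 + j45)/(108 + j45), |Γ_s| = 0.524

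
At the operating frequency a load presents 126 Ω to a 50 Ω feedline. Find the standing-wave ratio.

VSWR ≈ 2.52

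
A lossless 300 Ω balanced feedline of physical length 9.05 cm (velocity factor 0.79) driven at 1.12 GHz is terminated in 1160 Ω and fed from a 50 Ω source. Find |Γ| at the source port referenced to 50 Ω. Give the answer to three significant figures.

|Γ| ≈ 0.901

λ = v/f = 0.79·c / 1.12 GHz = 0.212 m
βl = 2π·l/λ = 2π × 0.428 = 154°
tan(βl) = -0.488
Z_in = Z_0·(Z_L + jZ_0·tanβl)/(Z_0 + jZ_L·tanβl) = 315 + j448 Ω
Γ_s = (Z_in − Z_s)/(Z_in + Z_s) = (265 + j448)/(365 + j448), |Γ_s| = 0.901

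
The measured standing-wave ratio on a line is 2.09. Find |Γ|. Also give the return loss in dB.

|Γ| ≈ 0.353; return loss ≈ 9.05 dB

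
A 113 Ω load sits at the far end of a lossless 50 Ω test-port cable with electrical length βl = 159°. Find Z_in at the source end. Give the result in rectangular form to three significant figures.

tan(βl) = tan(159°) = -0.384
Z_in = Z_0·(Z_L + jZ_0·tanβl)/(Z_0 + jZ_L·tanβl)
     = 50·(113 − j19.2)/(50 − j43.4)

Z_in ≈ 74 + j45 Ω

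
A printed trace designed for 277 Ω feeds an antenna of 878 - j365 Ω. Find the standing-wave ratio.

Γ = (Z_L − Z_0)/(Z_L + Z_0) = (601 − j365)/(1155 − j365)
|Γ| = 703/1210 = 0.58
VSWR = (1 + |Γ|)/(1 − |Γ|) = 1.58/0.42

VSWR ≈ 3.77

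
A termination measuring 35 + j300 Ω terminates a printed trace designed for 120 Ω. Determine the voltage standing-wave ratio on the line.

VSWR ≈ 25.1

Γ = (Z_L − Z_0)/(Z_L + Z_0) = (-85 + j300)/(155 + j300)
|Γ| = 312/338 = 0.923
VSWR = (1 + |Γ|)/(1 − |Γ|) = 1.92/0.0766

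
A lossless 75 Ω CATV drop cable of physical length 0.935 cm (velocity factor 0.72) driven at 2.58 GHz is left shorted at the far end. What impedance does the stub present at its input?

λ = v/f = 0.72·c / 2.58 GHz = 0.0837 m
βl = 2π·l/λ = 2π × 0.112 = 40.2°
tan(βl) = 0.845
For a shorted stub, Z_in = jZ_0·tan(βl)

Z_in ≈ +j63.4 Ω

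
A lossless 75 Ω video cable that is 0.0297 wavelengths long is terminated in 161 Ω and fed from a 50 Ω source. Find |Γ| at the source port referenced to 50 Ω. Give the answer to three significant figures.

βl = 2π × 0.0297 = 10.7°
tan(βl) = 0.189
Z_in = Z_0·(Z_L + jZ_0·tanβl)/(Z_0 + jZ_L·tanβl) = 143 − j43.9 Ω
Γ_s = (Z_in − Z_s)/(Z_in + Z_s) = (93.2 − j43.9)/(193 − j43.9), |Γ_s| = 0.52

|Γ| ≈ 0.52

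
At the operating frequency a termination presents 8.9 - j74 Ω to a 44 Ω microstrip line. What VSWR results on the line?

VSWR ≈ 19.1

Γ = (Z_L − Z_0)/(Z_L + Z_0) = (-35.1 − j74)/(52.9 − j74)
|Γ| = 81.9/91 = 0.9
VSWR = (1 + |Γ|)/(1 − |Γ|) = 1.9/0.0996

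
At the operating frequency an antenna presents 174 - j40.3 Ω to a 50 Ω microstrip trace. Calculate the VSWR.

Γ = (Z_L − Z_0)/(Z_L + Z_0) = (124 − j40.3)/(224 − j40.3)
|Γ| = 130/228 = 0.573
VSWR = (1 + |Γ|)/(1 − |Γ|) = 1.57/0.427

VSWR ≈ 3.68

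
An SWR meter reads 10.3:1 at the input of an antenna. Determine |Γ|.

|Γ| ≈ 0.823

|Γ| = (S − 1)/(S + 1) = (10.3 − 1)/(10.3 + 1) = 9.3/11.3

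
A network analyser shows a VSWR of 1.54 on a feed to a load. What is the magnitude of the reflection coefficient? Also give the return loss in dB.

|Γ| = (S − 1)/(S + 1) = (1.54 − 1)/(1.54 + 1) = 0.54/2.54
RL = −20·log₁₀|Γ| = −20·log₁₀(0.213)

|Γ| ≈ 0.213; return loss ≈ 13.4 dB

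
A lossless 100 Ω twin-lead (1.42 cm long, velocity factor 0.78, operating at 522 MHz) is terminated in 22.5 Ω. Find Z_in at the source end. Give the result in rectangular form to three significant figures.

λ = v/f = 0.78·c / 522 MHz = 0.448 m
βl = 2π·l/λ = 2π × 0.0317 = 11.4°
tan(βl) = tan(11.4°) = 0.202
Z_in = Z_0·(Z_L + jZ_0·tanβl)/(Z_0 + jZ_L·tanβl)
     = 100·(22.5 + j20.2)/(100 + j4.54)

Z_in ≈ 23.4 + j19.1 Ω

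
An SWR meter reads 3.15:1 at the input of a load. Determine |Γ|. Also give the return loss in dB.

|Γ| ≈ 0.518; return loss ≈ 5.71 dB

|Γ| = (S − 1)/(S + 1) = (3.15 − 1)/(3.15 + 1) = 2.15/4.15
RL = −20·log₁₀|Γ| = −20·log₁₀(0.518)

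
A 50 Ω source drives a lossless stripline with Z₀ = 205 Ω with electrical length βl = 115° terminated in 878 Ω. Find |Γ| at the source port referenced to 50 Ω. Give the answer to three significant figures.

tan(βl) = -2.14
Z_in = Z_0·(Z_L + jZ_0·tanβl)/(Z_0 + jZ_L·tanβl) = 57.6 + j89.3 Ω
Γ_s = (Z_in − Z_s)/(Z_in + Z_s) = (7.59 + j89.3)/(108 + j89.3), |Γ_s| = 0.641

|Γ| ≈ 0.641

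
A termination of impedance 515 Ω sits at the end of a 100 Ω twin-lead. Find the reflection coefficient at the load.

Γ = 0.675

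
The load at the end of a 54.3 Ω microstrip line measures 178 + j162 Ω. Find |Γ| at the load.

Γ = (Z_L − Z_0)/(Z_L + Z_0) = (123.7 + j162)/(232.3 + j162)
|Γ| = 204/283

|Γ| ≈ 0.72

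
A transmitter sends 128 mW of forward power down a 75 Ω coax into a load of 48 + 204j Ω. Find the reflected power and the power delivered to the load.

|Γ| = |(-27 + j204)/(123 + j204)| = 0.864
|Γ|² = 0.746
P_refl = |Γ|²·P_inc = 95.5 mW, P_del = (1 − |Γ|²)·P_inc = 32.5 mW

P_reflected ≈ 95.5 mW; P_delivered ≈ 32.5 mW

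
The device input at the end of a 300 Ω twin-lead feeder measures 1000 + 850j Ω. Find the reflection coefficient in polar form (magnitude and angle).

Γ ≈ 0.709 ∠ 17.3°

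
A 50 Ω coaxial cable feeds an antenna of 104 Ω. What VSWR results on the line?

For a purely resistive load, VSWR = R_L/Z_0 or Z_0/R_L (whichever > 1) = 104/50

VSWR ≈ 2.08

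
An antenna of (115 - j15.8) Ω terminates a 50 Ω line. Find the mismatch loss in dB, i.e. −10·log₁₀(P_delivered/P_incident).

Γ = (65 − j15.8)/(165 − j15.8), |Γ| = 0.404
|Γ|² = 0.163, so P_del/P_inc = 1 − |Γ|² = 0.837
ML = −10·log₁₀(1 − |Γ|²)

mismatch loss ≈ 0.772 dB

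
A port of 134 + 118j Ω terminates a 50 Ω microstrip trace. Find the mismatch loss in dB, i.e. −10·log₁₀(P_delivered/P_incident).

Γ = (84 + j118)/(184 + j118), |Γ| = 0.663
|Γ|² = 0.439, so P_del/P_inc = 1 − |Γ|² = 0.561
ML = −10·log₁₀(1 − |Γ|²)

mismatch loss ≈ 2.51 dB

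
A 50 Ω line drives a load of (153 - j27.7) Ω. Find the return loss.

RL ≈ 5.67 dB

Γ = (103 − j27.7)/(203 − j27.7), |Γ| = 0.521
RL = −20·log₁₀|Γ| = −20·log₁₀(0.521)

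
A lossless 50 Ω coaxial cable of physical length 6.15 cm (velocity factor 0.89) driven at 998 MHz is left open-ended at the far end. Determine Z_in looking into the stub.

λ = v/f = 0.89·c / 998 MHz = 0.268 m
βl = 2π·l/λ = 2π × 0.23 = 82.8°
tan(βl) = 7.87
For an open-ended stub, Z_in = −jZ_0·cot(βl) = −jZ_0/tan(βl)

Z_in ≈ −j6.36 Ω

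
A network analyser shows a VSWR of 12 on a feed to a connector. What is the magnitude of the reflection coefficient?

|Γ| = (S − 1)/(S + 1) = (12 − 1)/(12 + 1) = 11/13

|Γ| ≈ 0.846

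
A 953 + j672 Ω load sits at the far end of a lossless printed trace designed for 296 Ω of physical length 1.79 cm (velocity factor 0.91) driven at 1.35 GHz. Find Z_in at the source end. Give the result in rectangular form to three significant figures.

λ = v/f = 0.91·c / 1.35 GHz = 0.202 m
βl = 2π·l/λ = 2π × 0.0885 = 31.9°
tan(βl) = tan(31.9°) = 0.622
Z_in = Z_0·(Z_L + jZ_0·tanβl)/(Z_0 + jZ_L·tanβl)
     = 296·(953 + j856)/(-122 + j592)

Z_in ≈ 316 − j541 Ω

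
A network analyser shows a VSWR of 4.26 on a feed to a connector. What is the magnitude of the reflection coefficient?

|Γ| = (S − 1)/(S + 1) = (4.26 − 1)/(4.26 + 1) = 3.26/5.26

|Γ| ≈ 0.62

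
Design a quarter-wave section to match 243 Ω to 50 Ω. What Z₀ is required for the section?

Z_qwt ≈ 110 Ω

Z_qwt = √(Z_0·R_L) = √(50 × 243) = √12150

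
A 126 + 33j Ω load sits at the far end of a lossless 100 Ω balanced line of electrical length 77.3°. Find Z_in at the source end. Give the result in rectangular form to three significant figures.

Z_in ≈ 82.8 − j29.4 Ω

tan(βl) = tan(77.3°) = 4.44
Z_in = Z_0·(Z_L + jZ_0·tanβl)/(Z_0 + jZ_L·tanβl)
     = 100·(126 + j477)/(-46.4 + j559)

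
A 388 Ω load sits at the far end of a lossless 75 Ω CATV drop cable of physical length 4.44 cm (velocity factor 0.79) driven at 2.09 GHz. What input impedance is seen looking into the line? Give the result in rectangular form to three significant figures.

λ = v/f = 0.79·c / 2.09 GHz = 0.113 m
βl = 2π·l/λ = 2π × 0.392 = 141°
tan(βl) = tan(141°) = -0.811
Z_in = Z_0·(Z_L + jZ_0·tanβl)/(Z_0 + jZ_L·tanβl)
     = 75·(388 − j60.8)/(75 − j315)

Z_in ≈ 34.6 + j84.2 Ω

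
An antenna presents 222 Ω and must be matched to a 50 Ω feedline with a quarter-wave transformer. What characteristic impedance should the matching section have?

Z_qwt ≈ 105 Ω

Z_qwt = √(Z_0·R_L) = √(50 × 222) = √11100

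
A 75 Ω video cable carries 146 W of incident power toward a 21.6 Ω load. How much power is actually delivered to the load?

P_delivered ≈ 101 W

Γ = (21.6 − 75)/(21.6 + 75) = -0.553
|Γ|² = 0.306
P_refl = |Γ|²·P_inc = 44.6 W, P_del = (1 − |Γ|²)·P_inc = 101 W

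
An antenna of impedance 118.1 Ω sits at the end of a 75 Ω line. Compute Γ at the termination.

Γ = 0.223

Γ = (Z_L − Z_0)/(Z_L + Z_0) = (118.1 − 75)/(118.1 + 75) = 43.1/193.1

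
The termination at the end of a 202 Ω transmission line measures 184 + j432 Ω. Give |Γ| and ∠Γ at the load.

Γ ≈ 0.746 ∠ 44.2°

Γ = (Z_L − Z_0)/(Z_L + Z_0) = (-18 + j432)/(386 + j432)
|Γ| = 432/579 = 0.746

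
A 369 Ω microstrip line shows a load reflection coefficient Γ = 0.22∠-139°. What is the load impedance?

Z_L = Z_0·(1 + Γ)/(1 − Γ) = 369·(0.834 − j0.144)/(1.17 + j0.144)

Z_L ≈ 254 − j77.2 Ω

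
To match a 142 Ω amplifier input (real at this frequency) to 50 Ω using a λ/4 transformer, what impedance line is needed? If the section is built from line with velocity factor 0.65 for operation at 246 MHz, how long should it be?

Z_qwt = √(Z_0·R_L) = √(50 × 142) = √7100
λ = 0.65·c/f = 0.793 m, so l = λ/4 = 0.198 m

Z_qwt ≈ 84.3 Ω; length ≈ 19.8 cm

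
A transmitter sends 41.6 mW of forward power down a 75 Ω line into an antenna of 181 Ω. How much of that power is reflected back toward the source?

Γ = (181 − 75)/(181 + 75) = 0.414
|Γ|² = 0.171
P_refl = |Γ|²·P_inc = 7.13 mW, P_del = (1 − |Γ|²)·P_inc = 34.5 mW

P_reflected ≈ 7.13 mW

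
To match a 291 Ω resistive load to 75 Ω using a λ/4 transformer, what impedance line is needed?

Z_qwt ≈ 148 Ω

Z_qwt = √(Z_0·R_L) = √(75 × 291) = √21820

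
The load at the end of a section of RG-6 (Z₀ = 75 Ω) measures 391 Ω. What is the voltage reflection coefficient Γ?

Γ = (Z_L − Z_0)/(Z_L + Z_0) = (391 − 75)/(391 + 75) = 316/466

Γ = 0.678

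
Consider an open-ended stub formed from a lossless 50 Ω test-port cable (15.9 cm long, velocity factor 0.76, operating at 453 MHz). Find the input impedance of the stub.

λ = v/f = 0.76·c / 453 MHz = 0.503 m
βl = 2π·l/λ = 2π × 0.316 = 114°
tan(βl) = -2.28
For an open-ended stub, Z_in = −jZ_0·cot(βl) = −jZ_0/tan(βl)

Z_in ≈ +j22 Ω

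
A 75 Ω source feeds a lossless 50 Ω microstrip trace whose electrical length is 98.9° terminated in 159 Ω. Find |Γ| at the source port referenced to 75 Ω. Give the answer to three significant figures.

|Γ| ≈ 0.65

tan(βl) = -6.39
Z_in = Z_0·(Z_L + jZ_0·tanβl)/(Z_0 + jZ_L·tanβl) = 16.1 + j7.04 Ω
Γ_s = (Z_in − Z_s)/(Z_in + Z_s) = (-58.9 + j7.04)/(91.1 + j7.04), |Γ_s| = 0.65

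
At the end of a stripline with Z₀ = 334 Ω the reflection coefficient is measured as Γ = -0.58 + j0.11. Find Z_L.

Z_L = Z_0·(1 + Γ)/(1 − Γ) = 334·(0.42 + j0.11)/(1.58 − j0.11)

Z_L ≈ 86.7 + j29.3 Ω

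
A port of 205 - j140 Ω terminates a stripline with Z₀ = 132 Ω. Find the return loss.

Γ = (73 − j140)/(337 − j140), |Γ| = 0.433
RL = −20·log₁₀|Γ| = −20·log₁₀(0.433)

RL ≈ 7.28 dB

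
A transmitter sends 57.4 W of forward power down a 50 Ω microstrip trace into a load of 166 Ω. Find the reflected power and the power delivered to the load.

Γ = (166 − 50)/(166 + 50) = 0.537
|Γ|² = 0.288
P_refl = |Γ|²·P_inc = 16.6 W, P_del = (1 − |Γ|²)·P_inc = 40.8 W

P_reflected ≈ 16.6 W; P_delivered ≈ 40.8 W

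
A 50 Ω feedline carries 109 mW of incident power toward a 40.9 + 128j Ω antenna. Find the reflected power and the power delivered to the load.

P_reflected ≈ 72.8 mW; P_delivered ≈ 36.2 mW

|Γ| = |(-9.1 + j128)/(90.9 + j128)| = 0.817
|Γ|² = 0.668
P_refl = |Γ|²·P_inc = 72.8 mW, P_del = (1 − |Γ|²)·P_inc = 36.2 mW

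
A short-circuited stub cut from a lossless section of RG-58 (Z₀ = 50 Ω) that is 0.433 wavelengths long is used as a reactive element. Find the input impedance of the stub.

Z_in ≈ −j22.4 Ω

βl = 2π × 0.433 = 156°
tan(βl) = -0.448
For a short-circuited stub, Z_in = jZ_0·tan(βl)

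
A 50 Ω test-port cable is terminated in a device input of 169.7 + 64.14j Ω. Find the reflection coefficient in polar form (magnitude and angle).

Γ = (Z_L − Z_0)/(Z_L + Z_0) = (119.7 + j64.14)/(219.7 + j64.14)
|Γ| = 136/229 = 0.593

Γ ≈ 0.593 ∠ 11.9°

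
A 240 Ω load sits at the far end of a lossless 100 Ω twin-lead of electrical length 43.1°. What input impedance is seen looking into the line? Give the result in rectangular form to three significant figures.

Z_in ≈ 74.5 − j73.7 Ω

tan(βl) = tan(43.1°) = 0.936
Z_in = Z_0·(Z_L + jZ_0·tanβl)/(Z_0 + jZ_L·tanβl)
     = 100·(240 + j93.6)/(100 + j225)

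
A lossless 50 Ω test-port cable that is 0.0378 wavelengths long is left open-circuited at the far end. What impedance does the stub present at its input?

Z_in ≈ −j207 Ω

βl = 2π × 0.0378 = 13.6°
tan(βl) = 0.242
For an open-circuited stub, Z_in = −jZ_0·cot(βl) = −jZ_0/tan(βl)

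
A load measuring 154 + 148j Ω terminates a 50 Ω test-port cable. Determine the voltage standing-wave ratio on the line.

Γ = (Z_L − Z_0)/(Z_L + Z_0) = (104 + j148)/(204 + j148)
|Γ| = 181/252 = 0.718
VSWR = (1 + |Γ|)/(1 − |Γ|) = 1.72/0.282

VSWR ≈ 6.09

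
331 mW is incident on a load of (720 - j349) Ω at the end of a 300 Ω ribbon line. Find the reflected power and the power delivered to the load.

P_reflected ≈ 84.9 mW; P_delivered ≈ 246 mW

|Γ| = |(420 − j349)/(1020 − j349)| = 0.507
|Γ|² = 0.257
P_refl = |Γ|²·P_inc = 84.9 mW, P_del = (1 − |Γ|²)·P_inc = 246 mW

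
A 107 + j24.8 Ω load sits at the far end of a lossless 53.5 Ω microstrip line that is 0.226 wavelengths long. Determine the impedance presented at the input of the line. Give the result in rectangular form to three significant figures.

βl = 2π × 0.226 = 81.4°
tan(βl) = tan(81.4°) = 6.58
Z_in = Z_0·(Z_L + jZ_0·tanβl)/(Z_0 + jZ_L·tanβl)
     = 53.5·(107 + j377)/(-110 + j704)

Z_in ≈ 26.7 − j12.3 Ω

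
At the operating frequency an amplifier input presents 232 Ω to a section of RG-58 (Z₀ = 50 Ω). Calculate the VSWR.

VSWR ≈ 4.64

For a purely resistive load, VSWR = R_L/Z_0 or Z_0/R_L (whichever > 1) = 232/50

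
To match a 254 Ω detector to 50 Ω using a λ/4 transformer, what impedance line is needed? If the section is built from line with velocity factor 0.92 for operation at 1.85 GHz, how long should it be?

Z_qwt ≈ 113 Ω; length ≈ 3.73 cm

Z_qwt = √(Z_0·R_L) = √(50 × 254) = √12700
λ = 0.92·c/f = 0.149 m, so l = λ/4 = 0.0373 m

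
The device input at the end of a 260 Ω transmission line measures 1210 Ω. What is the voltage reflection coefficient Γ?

Γ = (Z_L − Z_0)/(Z_L + Z_0) = (1210 − 260)/(1210 + 260) = 950/1470

Γ = 0.646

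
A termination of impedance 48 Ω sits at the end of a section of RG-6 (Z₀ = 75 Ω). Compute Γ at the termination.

Γ = -0.22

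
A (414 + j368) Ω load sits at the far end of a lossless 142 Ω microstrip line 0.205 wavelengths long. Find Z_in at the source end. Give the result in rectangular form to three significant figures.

Z_in ≈ 32.5 − j66.9 Ω

βl = 2π × 0.205 = 73.8°
tan(βl) = tan(73.8°) = 3.44
Z_in = Z_0·(Z_L + jZ_0·tanβl)/(Z_0 + jZ_L·tanβl)
     = 142·(414 + j857)/(-1120 + j1420)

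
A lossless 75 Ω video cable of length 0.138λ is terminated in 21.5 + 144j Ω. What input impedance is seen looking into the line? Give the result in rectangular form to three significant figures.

Z_in ≈ 30.1 − j176 Ω

βl = 2π × 0.138 = 49.7°
tan(βl) = tan(49.7°) = 1.18
Z_in = Z_0·(Z_L + jZ_0·tanβl)/(Z_0 + jZ_L·tanβl)
     = 75·(21.5 + j232)/(-94.7 + j25.3)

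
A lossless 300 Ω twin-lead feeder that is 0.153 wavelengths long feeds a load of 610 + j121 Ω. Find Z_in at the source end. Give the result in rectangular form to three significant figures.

Z_in ≈ 215 − j178 Ω

βl = 2π × 0.153 = 55.1°
tan(βl) = tan(55.1°) = 1.43
Z_in = Z_0·(Z_L + jZ_0·tanβl)/(Z_0 + jZ_L·tanβl)
     = 300·(610 + j551)/(127 + j874)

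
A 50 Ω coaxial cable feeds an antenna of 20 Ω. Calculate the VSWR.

For a purely resistive load, VSWR = R_L/Z_0 or Z_0/R_L (whichever > 1) = 50/20

VSWR ≈ 2.5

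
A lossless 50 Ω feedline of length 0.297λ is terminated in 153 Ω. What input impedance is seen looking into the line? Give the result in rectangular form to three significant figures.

βl = 2π × 0.297 = 107°
tan(βl) = tan(107°) = -3.29
Z_in = Z_0·(Z_L + jZ_0·tanβl)/(Z_0 + jZ_L·tanβl)
     = 50·(153 − j164)/(50 − j503)

Z_in ≈ 17.7 + j13.5 Ω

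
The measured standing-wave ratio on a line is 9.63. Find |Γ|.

|Γ| = (S − 1)/(S + 1) = (9.63 − 1)/(9.63 + 1) = 8.63/10.6

|Γ| ≈ 0.812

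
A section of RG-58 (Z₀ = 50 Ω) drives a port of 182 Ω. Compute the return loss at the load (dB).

Γ = (182 − 50)/(182 + 50) = 0.569
RL = −20·log₁₀|Γ| = −20·log₁₀(0.569)

RL ≈ 4.9 dB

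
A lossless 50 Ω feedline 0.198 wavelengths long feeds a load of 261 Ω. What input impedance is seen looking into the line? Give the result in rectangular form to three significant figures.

Z_in ≈ 10.6 − j16.3 Ω

βl = 2π × 0.198 = 71.3°
tan(βl) = tan(71.3°) = 2.95
Z_in = Z_0·(Z_L + jZ_0·tanβl)/(Z_0 + jZ_L·tanβl)
     = 50·(261 + j148)/(50 + j770)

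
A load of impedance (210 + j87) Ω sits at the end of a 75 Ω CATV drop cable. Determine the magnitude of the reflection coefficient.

Γ = (Z_L − Z_0)/(Z_L + Z_0) = (135 + j87)/(285 + j87)
|Γ| = 161/298

|Γ| ≈ 0.539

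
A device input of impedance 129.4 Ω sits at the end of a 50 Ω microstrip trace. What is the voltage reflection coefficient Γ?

Γ = 0.443

Γ = (Z_L − Z_0)/(Z_L + Z_0) = (129.4 − 50)/(129.4 + 50) = 79.4/179.4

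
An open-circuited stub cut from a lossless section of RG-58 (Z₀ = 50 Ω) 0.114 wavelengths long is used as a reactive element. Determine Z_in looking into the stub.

βl = 2π × 0.114 = 41°
tan(βl) = 0.871
For an open-circuited stub, Z_in = −jZ_0·cot(βl) = −jZ_0/tan(βl)

Z_in ≈ −j57.4 Ω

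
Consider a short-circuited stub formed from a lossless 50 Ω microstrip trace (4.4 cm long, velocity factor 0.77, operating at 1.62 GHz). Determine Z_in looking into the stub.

λ = v/f = 0.77·c / 1.62 GHz = 0.143 m
βl = 2π·l/λ = 2π × 0.309 = 111°
tan(βl) = -2.59
For a short-circuited stub, Z_in = jZ_0·tan(βl)

Z_in ≈ −j130 Ω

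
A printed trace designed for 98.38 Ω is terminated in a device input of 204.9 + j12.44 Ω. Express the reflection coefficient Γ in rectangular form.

Γ = (Z_L − Z_0)/(Z_L + Z_0) = (106.5 + j12.44)/(303.3 + j12.44)

Γ ≈ 0.352 + j0.0266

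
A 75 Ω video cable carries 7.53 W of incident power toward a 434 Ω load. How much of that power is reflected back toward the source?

P_reflected ≈ 3.75 W

Γ = (434 − 75)/(434 + 75) = 0.705
|Γ|² = 0.497
P_refl = |Γ|²·P_inc = 3.75 W, P_del = (1 − |Γ|²)·P_inc = 3.78 W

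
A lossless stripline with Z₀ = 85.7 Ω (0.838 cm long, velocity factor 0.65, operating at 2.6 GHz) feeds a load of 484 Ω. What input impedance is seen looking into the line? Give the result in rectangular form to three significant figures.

λ = v/f = 0.65·c / 2.6 GHz = 0.075 m
βl = 2π·l/λ = 2π × 0.112 = 40.2°
tan(βl) = tan(40.2°) = 0.846
Z_in = Z_0·(Z_L + jZ_0·tanβl)/(Z_0 + jZ_L·tanβl)
     = 85.7·(484 + j72.5)/(85.7 + j409)

Z_in ≈ 34.9 − j94 Ω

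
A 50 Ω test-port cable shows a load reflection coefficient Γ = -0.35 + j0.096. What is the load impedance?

Z_L ≈ 23.7 + j5.24 Ω

Z_L = Z_0·(1 + Γ)/(1 − Γ) = 50·(0.65 + j0.096)/(1.35 − j0.096)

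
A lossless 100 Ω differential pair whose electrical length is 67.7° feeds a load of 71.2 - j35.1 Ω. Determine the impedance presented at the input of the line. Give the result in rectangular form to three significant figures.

Z_in ≈ 76.6 + j40.8 Ω

tan(βl) = tan(67.7°) = 2.44
Z_in = Z_0·(Z_L + jZ_0·tanβl)/(Z_0 + jZ_L·tanβl)
     = 100·(71.2 + j209)/(186 + j174)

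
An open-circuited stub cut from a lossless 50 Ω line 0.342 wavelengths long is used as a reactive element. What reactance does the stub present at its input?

βl = 2π × 0.342 = 123°
tan(βl) = -1.53
For an open-circuited stub, Z_in = −jZ_0·cot(βl) = −jZ_0/tan(βl)

X_in ≈ 32.6 Ω (inductive)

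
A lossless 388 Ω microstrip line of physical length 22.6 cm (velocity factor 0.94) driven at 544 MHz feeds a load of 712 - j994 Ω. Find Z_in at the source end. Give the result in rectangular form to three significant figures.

λ = v/f = 0.94·c / 544 MHz = 0.518 m
βl = 2π·l/λ = 2π × 0.436 = 157°
tan(βl) = tan(157°) = -0.426
Z_in = Z_0·(Z_L + jZ_0·tanβl)/(Z_0 + jZ_L·tanβl)
     = 388·(712 − j1160)/(-35 − j303)

Z_in ≈ 1360 + j1070 Ω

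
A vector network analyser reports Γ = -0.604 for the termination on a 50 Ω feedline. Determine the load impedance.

Z_L = Z_0·(1 + Γ)/(1 − Γ) = 50·(0.396)/(1.6)

Z_L ≈ 12.3 Ω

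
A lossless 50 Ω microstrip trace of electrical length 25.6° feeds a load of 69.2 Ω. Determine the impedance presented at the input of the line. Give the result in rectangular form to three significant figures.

tan(βl) = tan(25.6°) = 0.479
Z_in = Z_0·(Z_L + jZ_0·tanβl)/(Z_0 + jZ_L·tanβl)
     = 50·(69.2 + j24)/(50 + j33.2)

Z_in ≈ 59.1 − j15.2 Ω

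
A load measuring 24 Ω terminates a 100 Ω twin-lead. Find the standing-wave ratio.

VSWR ≈ 4.17

Γ = (24 − 100)/(24 + 100) = -0.613
VSWR = (1 + 0.613)/(1 − 0.613)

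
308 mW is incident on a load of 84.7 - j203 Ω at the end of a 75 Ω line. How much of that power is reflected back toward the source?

P_reflected ≈ 191 mW

|Γ| = |(9.7 − j203)/(159.7 − j203)| = 0.787
|Γ|² = 0.619
P_refl = |Γ|²·P_inc = 191 mW, P_del = (1 − |Γ|²)·P_inc = 117 mW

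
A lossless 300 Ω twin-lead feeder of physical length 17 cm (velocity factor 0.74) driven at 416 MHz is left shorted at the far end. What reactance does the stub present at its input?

X_in ≈ -653 Ω (capacitive)

λ = v/f = 0.74·c / 416 MHz = 0.534 m
βl = 2π·l/λ = 2π × 0.319 = 115°
tan(βl) = -2.18
For a shorted stub, Z_in = jZ_0·tan(βl)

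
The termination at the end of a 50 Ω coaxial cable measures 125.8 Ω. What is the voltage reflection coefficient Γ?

Γ = (Z_L − Z_0)/(Z_L + Z_0) = (125.8 − 50)/(125.8 + 50) = 75.8/175.8

Γ = 0.431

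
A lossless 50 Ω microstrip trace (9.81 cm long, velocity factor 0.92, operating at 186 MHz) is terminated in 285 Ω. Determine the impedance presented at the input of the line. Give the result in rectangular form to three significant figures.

λ = v/f = 0.92·c / 186 MHz = 1.48 m
βl = 2π·l/λ = 2π × 0.0661 = 23.8°
tan(βl) = tan(23.8°) = 0.441
Z_in = Z_0·(Z_L + jZ_0·tanβl)/(Z_0 + jZ_L·tanβl)
     = 50·(285 + j22.1)/(50 + j126)

Z_in ≈ 46.5 − j94.9 Ω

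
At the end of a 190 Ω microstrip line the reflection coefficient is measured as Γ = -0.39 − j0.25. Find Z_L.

Z_L = Z_0·(1 + Γ)/(1 − Γ) = 190·(0.61 − j0.25)/(1.39 + j0.25)

Z_L ≈ 74.8 − j47.6 Ω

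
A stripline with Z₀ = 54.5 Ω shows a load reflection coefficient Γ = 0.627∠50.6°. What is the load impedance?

Z_L ≈ 55.4 + j88.4 Ω

Z_L = Z_0·(1 + Γ)/(1 − Γ) = 54.5·(1.4 + j0.485)/(0.602 − j0.485)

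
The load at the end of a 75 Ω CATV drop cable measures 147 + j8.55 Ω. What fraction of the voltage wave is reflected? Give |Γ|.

Γ = (Z_L − Z_0)/(Z_L + Z_0) = (72 + j8.55)/(222 + j8.55)
|Γ| = 72.5/222

|Γ| ≈ 0.326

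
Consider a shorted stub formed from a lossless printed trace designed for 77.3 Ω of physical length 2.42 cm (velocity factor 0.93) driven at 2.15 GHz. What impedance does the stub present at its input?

λ = v/f = 0.93·c / 2.15 GHz = 0.13 m
βl = 2π·l/λ = 2π × 0.186 = 67.1°
tan(βl) = 2.37
For a shorted stub, Z_in = jZ_0·tan(βl)

Z_in ≈ +j183 Ω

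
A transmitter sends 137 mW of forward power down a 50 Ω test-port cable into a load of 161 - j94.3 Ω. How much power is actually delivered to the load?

P_delivered ≈ 82.6 mW

|Γ| = |(111 − j94.3)/(211 − j94.3)| = 0.63
|Γ|² = 0.397
P_refl = |Γ|²·P_inc = 54.4 mW, P_del = (1 − |Γ|²)·P_inc = 82.6 mW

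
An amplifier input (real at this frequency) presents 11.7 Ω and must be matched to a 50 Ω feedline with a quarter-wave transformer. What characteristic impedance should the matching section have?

Z_qwt = √(Z_0·R_L) = √(50 × 11.7) = √585

Z_qwt ≈ 24.2 Ω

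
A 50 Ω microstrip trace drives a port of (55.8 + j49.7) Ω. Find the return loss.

Γ = (5.8 + j49.7)/(105.8 + j49.7), |Γ| = 0.428
RL = −20·log₁₀|Γ| = −20·log₁₀(0.428)

RL ≈ 7.37 dB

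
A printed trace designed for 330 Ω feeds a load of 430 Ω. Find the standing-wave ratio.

Γ = (430 − 330)/(430 + 330) = 0.132
VSWR = (1 + 0.132)/(1 − 0.132)

VSWR ≈ 1.3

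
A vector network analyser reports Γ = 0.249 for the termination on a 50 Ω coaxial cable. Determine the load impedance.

Z_L ≈ 83.2 Ω

Z_L = Z_0·(1 + Γ)/(1 − Γ) = 50·(1.25)/(0.751)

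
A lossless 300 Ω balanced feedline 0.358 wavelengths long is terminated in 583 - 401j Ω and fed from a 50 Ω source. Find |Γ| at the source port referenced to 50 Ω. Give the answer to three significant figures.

|Γ| ≈ 0.855

βl = 2π × 0.358 = 129°
tan(βl) = -1.24
Z_in = Z_0·(Z_L + jZ_0·tanβl)/(Z_0 + jZ_L·tanβl) = 237 + j307 Ω
Γ_s = (Z_in − Z_s)/(Z_in + Z_s) = (187 + j307)/(287 + j307), |Γ_s| = 0.855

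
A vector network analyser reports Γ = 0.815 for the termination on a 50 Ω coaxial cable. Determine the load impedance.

Z_L = Z_0·(1 + Γ)/(1 − Γ) = 50·(1.81)/(0.185)

Z_L ≈ 491 Ω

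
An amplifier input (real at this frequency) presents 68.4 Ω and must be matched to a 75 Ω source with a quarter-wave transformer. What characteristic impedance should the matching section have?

Z_qwt = √(Z_0·R_L) = √(75 × 68.4) = √5130

Z_qwt ≈ 71.6 Ω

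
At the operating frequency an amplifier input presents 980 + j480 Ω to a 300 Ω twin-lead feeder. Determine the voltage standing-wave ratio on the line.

Γ = (Z_L − Z_0)/(Z_L + Z_0) = (680 + j480)/(1280 + j480)
|Γ| = 832/1370 = 0.609
VSWR = (1 + |Γ|)/(1 − |Γ|) = 1.61/0.391

VSWR ≈ 4.11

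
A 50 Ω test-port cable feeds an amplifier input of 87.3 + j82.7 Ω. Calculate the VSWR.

VSWR ≈ 3.61

Γ = (Z_L − Z_0)/(Z_L + Z_0) = (37.3 + j82.7)/(137.3 + j82.7)
|Γ| = 90.7/160 = 0.566
VSWR = (1 + |Γ|)/(1 − |Γ|) = 1.57/0.434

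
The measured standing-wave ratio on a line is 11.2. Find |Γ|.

|Γ| ≈ 0.836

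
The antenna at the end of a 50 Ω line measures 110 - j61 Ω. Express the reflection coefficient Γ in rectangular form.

Γ ≈ 0.454 − j0.208

Γ = (Z_L − Z_0)/(Z_L + Z_0) = (60 − j61)/(160 − j61)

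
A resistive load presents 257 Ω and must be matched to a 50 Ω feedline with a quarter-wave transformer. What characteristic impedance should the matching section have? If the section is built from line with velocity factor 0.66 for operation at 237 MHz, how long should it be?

Z_qwt ≈ 113 Ω; length ≈ 20.9 cm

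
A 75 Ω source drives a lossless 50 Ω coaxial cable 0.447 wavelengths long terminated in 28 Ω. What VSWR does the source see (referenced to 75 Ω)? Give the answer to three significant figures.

βl = 2π × 0.447 = 161°
tan(βl) = -0.346
Z_in = Z_0·(Z_L + jZ_0·tanβl)/(Z_0 + jZ_L·tanβl) = 30.2 − j11.4 Ω
Γ_s = (Z_in − Z_s)/(Z_in + Z_s) = (-44.8 − j11.4)/(105 − j11.4), |Γ_s| = 0.437
VSWR = (1 + |Γ_s|)/(1 − |Γ_s|)

VSWR ≈ 2.55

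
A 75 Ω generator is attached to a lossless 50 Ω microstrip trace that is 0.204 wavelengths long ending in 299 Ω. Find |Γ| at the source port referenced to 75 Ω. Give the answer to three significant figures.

|Γ| ≈ 0.791

βl = 2π × 0.204 = 73.4°
tan(βl) = 3.36
Z_in = Z_0·(Z_L + jZ_0·tanβl)/(Z_0 + jZ_L·tanβl) = 9.08 − j14.4 Ω
Γ_s = (Z_in − Z_s)/(Z_in + Z_s) = (-65.9 − j14.4)/(84.1 − j14.4), |Γ_s| = 0.791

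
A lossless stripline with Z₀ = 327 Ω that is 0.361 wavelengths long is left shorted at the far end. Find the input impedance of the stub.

βl = 2π × 0.361 = 130°
tan(βl) = -1.19
For a shorted stub, Z_in = jZ_0·tan(βl)

Z_in ≈ −j390 Ω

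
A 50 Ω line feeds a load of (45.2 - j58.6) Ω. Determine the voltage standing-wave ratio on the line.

VSWR ≈ 3.22

Γ = (Z_L − Z_0)/(Z_L + Z_0) = (-4.8 − j58.6)/(95.2 − j58.6)
|Γ| = 58.8/112 = 0.526
VSWR = (1 + |Γ|)/(1 − |Γ|) = 1.53/0.474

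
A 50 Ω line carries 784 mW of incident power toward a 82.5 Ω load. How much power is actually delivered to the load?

Γ = (82.5 − 50)/(82.5 + 50) = 0.245
|Γ|² = 0.0602
P_refl = |Γ|²·P_inc = 47.2 mW, P_del = (1 − |Γ|²)·P_inc = 737 mW

P_delivered ≈ 737 mW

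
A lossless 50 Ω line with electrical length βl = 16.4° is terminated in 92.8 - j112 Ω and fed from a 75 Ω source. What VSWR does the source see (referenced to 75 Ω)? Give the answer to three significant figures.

tan(βl) = 0.294
Z_in = Z_0·(Z_L + jZ_0·tanβl)/(Z_0 + jZ_L·tanβl) = 33 − j69.5 Ω
Γ_s = (Z_in − Z_s)/(Z_in + Z_s) = (-42 − j69.5)/(108 − j69.5), |Γ_s| = 0.632
VSWR = (1 + |Γ_s|)/(1 − |Γ_s|)

VSWR ≈ 4.43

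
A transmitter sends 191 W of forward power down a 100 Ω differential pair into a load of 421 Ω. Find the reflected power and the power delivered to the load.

Γ = (421 − 100)/(421 + 100) = 0.616
|Γ|² = 0.38
P_refl = |Γ|²·P_inc = 72.5 W, P_del = (1 − |Γ|²)·P_inc = 118 W

P_reflected ≈ 72.5 W; P_delivered ≈ 118 W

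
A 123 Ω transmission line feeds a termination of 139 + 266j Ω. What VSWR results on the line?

VSWR ≈ 5.99

Γ = (Z_L − Z_0)/(Z_L + Z_0) = (16 + j266)/(262 + j266)
|Γ| = 266/373 = 0.714
VSWR = (1 + |Γ|)/(1 − |Γ|) = 1.71/0.286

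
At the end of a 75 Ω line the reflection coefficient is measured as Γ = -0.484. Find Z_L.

Z_L ≈ 26.1 Ω

Z_L = Z_0·(1 + Γ)/(1 − Γ) = 75·(0.516)/(1.48)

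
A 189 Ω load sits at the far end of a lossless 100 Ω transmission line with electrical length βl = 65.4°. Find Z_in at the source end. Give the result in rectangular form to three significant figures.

tan(βl) = tan(65.4°) = 2.18
Z_in = Z_0·(Z_L + jZ_0·tanβl)/(Z_0 + jZ_L·tanβl)
     = 100·(189 + j218)/(100 + j413)

Z_in ≈ 60.5 − j31.1 Ω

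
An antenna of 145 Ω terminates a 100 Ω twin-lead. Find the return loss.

Γ = (145 − 100)/(145 + 100) = 0.184
RL = −20·log₁₀|Γ| = −20·log₁₀(0.184)

RL ≈ 14.7 dB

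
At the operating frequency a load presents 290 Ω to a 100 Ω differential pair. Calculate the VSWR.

Γ = (290 − 100)/(290 + 100) = 0.487
VSWR = (1 + 0.487)/(1 − 0.487)

VSWR ≈ 2.9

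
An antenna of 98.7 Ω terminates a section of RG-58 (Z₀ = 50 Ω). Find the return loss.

Γ = (98.7 − 50)/(98.7 + 50) = 0.328
RL = −20·log₁₀|Γ| = −20·log₁₀(0.328)

RL ≈ 9.7 dB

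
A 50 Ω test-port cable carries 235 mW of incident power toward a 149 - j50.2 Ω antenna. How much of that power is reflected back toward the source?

|Γ| = |(99 − j50.2)/(199 − j50.2)| = 0.541
|Γ|² = 0.293
P_refl = |Γ|²·P_inc = 68.7 mW, P_del = (1 − |Γ|²)·P_inc = 166 mW

P_reflected ≈ 68.7 mW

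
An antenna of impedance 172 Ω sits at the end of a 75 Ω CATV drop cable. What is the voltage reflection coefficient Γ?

Γ = (Z_L − Z_0)/(Z_L + Z_0) = (172 − 75)/(172 + 75) = 97/247

Γ = 0.393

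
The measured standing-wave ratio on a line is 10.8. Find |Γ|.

|Γ| = (S − 1)/(S + 1) = (10.8 − 1)/(10.8 + 1) = 9.8/11.8

|Γ| ≈ 0.831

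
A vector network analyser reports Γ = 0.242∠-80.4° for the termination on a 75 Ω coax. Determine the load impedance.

Z_L ≈ 72.2 − j36.6 Ω

Z_L = Z_0·(1 + Γ)/(1 − Γ) = 75·(1.04 − j0.239)/(0.96 + j0.239)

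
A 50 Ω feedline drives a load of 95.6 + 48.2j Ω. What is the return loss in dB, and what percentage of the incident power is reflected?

RL ≈ 7.28 dB; 18.7% of incident power reflected

Γ = (45.6 + j48.2)/(145.6 + j48.2), |Γ| = 0.433
RL = −20·log₁₀(0.433) = 7.28 dB
P_refl/P_inc = |Γ|² = 0.187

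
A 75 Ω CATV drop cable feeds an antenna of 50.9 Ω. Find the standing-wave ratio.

For a purely resistive load, VSWR = R_L/Z_0 or Z_0/R_L (whichever > 1) = 75/50.9

VSWR ≈ 1.47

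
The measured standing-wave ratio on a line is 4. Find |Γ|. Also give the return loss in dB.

|Γ| ≈ 0.6; return loss ≈ 4.44 dB

|Γ| = (S − 1)/(S + 1) = (4 − 1)/(4 + 1) = 3/5
RL = −20·log₁₀|Γ| = −20·log₁₀(0.6)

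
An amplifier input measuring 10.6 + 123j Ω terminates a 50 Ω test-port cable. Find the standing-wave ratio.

VSWR ≈ 33.4

Γ = (Z_L − Z_0)/(Z_L + Z_0) = (-39.4 + j123)/(60.6 + j123)
|Γ| = 129/137 = 0.942
VSWR = (1 + |Γ|)/(1 − |Γ|) = 1.94/0.0581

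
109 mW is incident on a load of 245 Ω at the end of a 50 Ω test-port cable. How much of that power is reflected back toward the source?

P_reflected ≈ 47.6 mW

Γ = (245 − 50)/(245 + 50) = 0.661
|Γ|² = 0.437
P_refl = |Γ|²·P_inc = 47.6 mW, P_del = (1 − |Γ|²)·P_inc = 61.4 mW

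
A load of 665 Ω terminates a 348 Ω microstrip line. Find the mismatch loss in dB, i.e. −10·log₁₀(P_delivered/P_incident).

mismatch loss ≈ 0.448 dB

Γ = (665 − 348)/(665 + 348) = 0.313
|Γ|² = 0.0979, so P_del/P_inc = 1 − |Γ|² = 0.902
ML = −10·log₁₀(1 − |Γ|²)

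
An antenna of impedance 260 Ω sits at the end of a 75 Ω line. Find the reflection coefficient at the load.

Γ = 0.552

Γ = (Z_L − Z_0)/(Z_L + Z_0) = (260 − 75)/(260 + 75) = 185/335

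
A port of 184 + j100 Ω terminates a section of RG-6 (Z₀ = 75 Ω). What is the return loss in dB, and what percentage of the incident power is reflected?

RL ≈ 5.47 dB; 28.4% of incident power reflected

Γ = (109 + j100)/(259 + j100), |Γ| = 0.533
RL = −20·log₁₀(0.533) = 5.47 dB
P_refl/P_inc = |Γ|² = 0.284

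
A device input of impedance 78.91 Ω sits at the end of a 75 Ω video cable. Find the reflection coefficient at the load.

Γ = (Z_L − Z_0)/(Z_L + Z_0) = (78.91 − 75)/(78.91 + 75) = 3.91/153.9

Γ = 0.0254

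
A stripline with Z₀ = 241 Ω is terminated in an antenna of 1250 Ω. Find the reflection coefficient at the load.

Γ = (Z_L − Z_0)/(Z_L + Z_0) = (1250 − 241)/(1250 + 241) = 1009/1491

Γ = 0.677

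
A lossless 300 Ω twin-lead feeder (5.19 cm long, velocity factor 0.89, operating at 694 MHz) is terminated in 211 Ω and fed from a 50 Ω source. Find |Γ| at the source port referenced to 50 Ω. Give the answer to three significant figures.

|Γ| ≈ 0.739

λ = v/f = 0.89·c / 694 MHz = 0.385 m
βl = 2π·l/λ = 2π × 0.135 = 48.6°
tan(βl) = 1.13
Z_in = Z_0·(Z_L + jZ_0·tanβl)/(Z_0 + jZ_L·tanβl) = 295 + j105 Ω
Γ_s = (Z_in − Z_s)/(Z_in + Z_s) = (245 + j105)/(345 + j105), |Γ_s| = 0.739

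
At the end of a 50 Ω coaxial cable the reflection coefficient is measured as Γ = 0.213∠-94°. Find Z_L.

Z_L = Z_0·(1 + Γ)/(1 − Γ) = 50·(0.985 − j0.212)/(1.01 + j0.212)

Z_L ≈ 44.4 − j19.8 Ω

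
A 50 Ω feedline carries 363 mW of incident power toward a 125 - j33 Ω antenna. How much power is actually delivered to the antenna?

|Γ| = |(75 − j33)/(175 − j33)| = 0.46
|Γ|² = 0.212
P_refl = |Γ|²·P_inc = 76.8 mW, P_del = (1 − |Γ|²)·P_inc = 286 mW

P_delivered ≈ 286 mW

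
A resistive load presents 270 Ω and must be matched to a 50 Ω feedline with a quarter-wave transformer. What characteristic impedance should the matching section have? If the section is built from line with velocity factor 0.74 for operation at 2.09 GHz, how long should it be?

Z_qwt = √(Z_0·R_L) = √(50 × 270) = √13500
λ = 0.74·c/f = 0.106 m, so l = λ/4 = 0.0266 m

Z_qwt ≈ 116 Ω; length ≈ 2.66 cm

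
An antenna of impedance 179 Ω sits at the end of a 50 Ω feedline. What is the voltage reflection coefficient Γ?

Γ = 0.563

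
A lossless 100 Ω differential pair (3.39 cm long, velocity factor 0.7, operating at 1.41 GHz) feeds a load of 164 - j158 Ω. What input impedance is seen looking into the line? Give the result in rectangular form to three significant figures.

λ = v/f = 0.7·c / 1.41 GHz = 0.149 m
βl = 2π·l/λ = 2π × 0.228 = 81.9°
tan(βl) = tan(81.9°) = 7.06
Z_in = Z_0·(Z_L + jZ_0·tanβl)/(Z_0 + jZ_L·tanβl)
     = 100·(164 + j548)/(1220 + j1160)

Z_in ≈ 29.6 + j16.9 Ω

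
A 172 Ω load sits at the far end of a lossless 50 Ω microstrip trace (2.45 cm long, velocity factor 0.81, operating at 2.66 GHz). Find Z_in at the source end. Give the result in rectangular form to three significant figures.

Z_in ≈ 14.7 + j5.25 Ω

λ = v/f = 0.81·c / 2.66 GHz = 0.0914 m
βl = 2π·l/λ = 2π × 0.268 = 96.5°
tan(βl) = tan(96.5°) = -8.71
Z_in = Z_0·(Z_L + jZ_0·tanβl)/(Z_0 + jZ_L·tanβl)
     = 50·(172 − j436)/(50 − j1500)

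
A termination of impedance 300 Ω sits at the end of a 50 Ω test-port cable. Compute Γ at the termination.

Γ = 0.714

Γ = (Z_L − Z_0)/(Z_L + Z_0) = (300 − 50)/(300 + 50) = 250/350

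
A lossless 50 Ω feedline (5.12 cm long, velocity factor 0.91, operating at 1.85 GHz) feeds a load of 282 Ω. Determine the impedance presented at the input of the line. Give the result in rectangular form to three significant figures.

Z_in ≈ 13 + j33.3 Ω

λ = v/f = 0.91·c / 1.85 GHz = 0.148 m
βl = 2π·l/λ = 2π × 0.347 = 125°
tan(βl) = tan(125°) = -1.43
Z_in = Z_0·(Z_L + jZ_0·tanβl)/(Z_0 + jZ_L·tanβl)
     = 50·(282 − j71.7)/(50 − j404)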